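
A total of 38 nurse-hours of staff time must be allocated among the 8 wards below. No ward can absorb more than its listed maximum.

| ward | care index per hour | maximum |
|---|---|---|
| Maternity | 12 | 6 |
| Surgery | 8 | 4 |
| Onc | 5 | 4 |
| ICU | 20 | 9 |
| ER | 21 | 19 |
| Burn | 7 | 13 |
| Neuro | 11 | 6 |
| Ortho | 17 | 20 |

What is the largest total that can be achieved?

749

Order the wards by care index per hour: ER 21 > ICU 20 > Ortho 17 > Maternity 12 > Neuro 11 > Surgery 8 > Burn 7 > Onc 5.
ER takes 19 to reach its cap of 19 — 19 left.
Give ICU 9 to hit its cap of 9 — 10 left.
Ortho has room for 20 but only 10 remain, so it gets 10.
Total = 20×9 + 21×19 + 17×10 = 749.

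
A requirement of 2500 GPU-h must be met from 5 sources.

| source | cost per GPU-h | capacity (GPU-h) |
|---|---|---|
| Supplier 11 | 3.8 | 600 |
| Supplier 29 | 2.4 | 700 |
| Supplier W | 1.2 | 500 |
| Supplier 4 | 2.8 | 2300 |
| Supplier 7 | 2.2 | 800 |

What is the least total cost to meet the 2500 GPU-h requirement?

Cheapest first:
Take 500 from Supplier W at 1.2 → need 2000 more.
Supplier 7 (2.2): use full 800 → 1200 GPU-h to go.
Supplier 29 (2.4): use full 700 → 500 GPU-h to go.
Supplier 4 at 2.8: take 500 of its 2300 → requirement met.
Supplier 11: unused.
Cost = 500×1.2 + 800×2.2 + 700×2.4 + 500×2.8 = 5440.

5440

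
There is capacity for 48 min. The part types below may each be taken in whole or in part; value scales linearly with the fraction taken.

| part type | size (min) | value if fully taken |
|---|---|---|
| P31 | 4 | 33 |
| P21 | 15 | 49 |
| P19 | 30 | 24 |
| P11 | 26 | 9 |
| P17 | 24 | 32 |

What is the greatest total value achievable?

Best value per unit of size first: P31 33/4≈8.25, P21 49/15≈3.27, P17 32/24≈1.33, P19 24/30≈0.8, P11 9/26≈0.346.
Take all of P31 (4 min, value 33) → 44 min left.
All 15 min of P21 fit (value 49) → 29 remain.
All 24 min of P17 fit (value 32) → 5 remain.
Fill the last 5 min with part of P19: 5/30 of it earns 4.
Total value = 118.

118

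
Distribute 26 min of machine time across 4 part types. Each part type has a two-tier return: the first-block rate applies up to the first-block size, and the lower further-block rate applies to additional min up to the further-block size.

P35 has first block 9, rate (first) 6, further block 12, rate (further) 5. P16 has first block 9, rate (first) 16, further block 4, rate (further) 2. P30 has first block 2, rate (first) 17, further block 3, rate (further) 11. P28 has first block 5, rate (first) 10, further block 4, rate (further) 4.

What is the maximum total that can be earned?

303

Order all 8 blocks by rate: P30/tier1 17 > P16/tier1 16 > P30/tier2 11 > P28/tier1 10 > P35/tier1 6 > P35/tier2 5 > P28/tier2 4 > P16/tier2 2.
P30/tier1 (17): +2 → 24 left.
Fill P16 tier1 block (9 at 16) → 15 left.
Fill P30 tier2 block (3 at 11) → 12 left.
P28 tier1 at 10: fill all 5 → 7 left.
P35 tier1 at 6: only 7 left, fill 7.
Total = 17×2 + 16×9 + 11×3 + 10×5 + 6×7 = 303.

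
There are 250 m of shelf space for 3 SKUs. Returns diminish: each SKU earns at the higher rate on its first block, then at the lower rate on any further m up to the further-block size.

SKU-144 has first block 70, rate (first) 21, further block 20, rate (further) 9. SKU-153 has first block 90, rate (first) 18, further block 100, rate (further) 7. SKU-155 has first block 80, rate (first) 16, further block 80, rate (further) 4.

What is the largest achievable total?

4460

Rank every tier by rate: SKU-144/tier1 21 > SKU-153/tier1 18 > SKU-155/tier1 16 > SKU-144/tier2 9 > SKU-153/tier2 7 > SKU-155/tier2 4.
Fill SKU-144 tier1 block (70 at 21) → 180 left.
Fill SKU-153 tier1 block (90 at 18) → 90 left.
SKU-155 tier1 at 16: fill all 80 → 10 left.
SKU-144 tier2 at 9: only 10 left, fill 10.
Total = 21×70 + 18×90 + 16×80 + 9×10 = 4460.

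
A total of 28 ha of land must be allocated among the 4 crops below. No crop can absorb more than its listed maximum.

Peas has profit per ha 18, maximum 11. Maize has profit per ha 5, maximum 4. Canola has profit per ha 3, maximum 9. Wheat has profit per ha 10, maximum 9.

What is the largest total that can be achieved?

320

Order the crops by profit per ha: Peas 18 > Wheat 10 > Maize 5 > Canola 3.
Peas: +11 to 11 (cap) — 17 left.
Give Wheat 9 to hit its cap of 9 — 8 left.
Give Maize 4 to hit its cap of 4 — 4 left.
Canola has room for 9 but only 4 remain, so it gets 4.
Total = 18×11 + 5×4 + 3×4 + 10×9 = 320.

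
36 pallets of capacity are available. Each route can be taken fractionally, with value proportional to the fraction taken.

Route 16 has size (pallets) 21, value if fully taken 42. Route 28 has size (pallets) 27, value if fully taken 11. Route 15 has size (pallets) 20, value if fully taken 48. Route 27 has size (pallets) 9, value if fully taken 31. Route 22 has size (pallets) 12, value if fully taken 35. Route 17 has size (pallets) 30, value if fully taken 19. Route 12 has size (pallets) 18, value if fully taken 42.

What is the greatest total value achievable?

Sort by value density: Route 27 31/9≈3.44, Route 22 35/12≈2.92, Route 15 48/20≈2.4, Route 12 42/18≈2.33, Route 16 42/21≈2, Route 17 19/30≈0.633, Route 28 11/27≈0.407.
All 9 pallets of Route 27 fit (value 31) — 27 remain.
All 12 pallets of Route 22 fit (value 35) — 15 remain.
15 pallets left: a 15/20 share of Route 15 gives 48×15/20 = 36.
Total value = 102.

102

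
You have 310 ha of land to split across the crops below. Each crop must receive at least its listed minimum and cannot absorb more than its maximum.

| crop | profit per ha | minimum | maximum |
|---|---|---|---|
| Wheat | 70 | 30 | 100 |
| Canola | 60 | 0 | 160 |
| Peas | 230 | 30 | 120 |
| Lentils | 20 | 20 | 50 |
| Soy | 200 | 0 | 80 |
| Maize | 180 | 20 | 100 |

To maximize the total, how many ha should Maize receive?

Meeting every minimum uses 30+0+30+20+0+20 = 100 ha, leaving 210.
Order the crops by profit per ha: Peas 230 > Soy 200 > Maize 180 > Wheat 70 > Canola 60 > Lentils 20.
Peas: +90 to 120 (cap) ; 120 left.
Give Soy 80 more to hit its cap of 80 ; 40 left.
Maize has room for 80 more but only 40 remain, so it gets 60.

60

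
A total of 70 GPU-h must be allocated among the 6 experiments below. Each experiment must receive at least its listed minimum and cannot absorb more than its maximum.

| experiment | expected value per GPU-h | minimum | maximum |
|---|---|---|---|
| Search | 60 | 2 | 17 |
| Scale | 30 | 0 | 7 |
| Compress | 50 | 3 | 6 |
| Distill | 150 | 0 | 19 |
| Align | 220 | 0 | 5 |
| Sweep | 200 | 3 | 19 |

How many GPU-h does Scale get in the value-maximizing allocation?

4

Meeting every minimum uses 2+0+3+0+0+3 = 8 GPU-h, leaving 62.
Rank by expected value per GPU-h: Align 220 > Sweep 200 > Distill 150 > Search 60 > Compress 50 > Scale 30.
Align takes 5 more to reach its cap of 5 ; 57 left.
Sweep takes 16 more to reach its cap of 19 ; 41 left.
Distill: +19 to 19 (cap) ; 22 left.
Search: +15 to 17 (cap) ; 7 left.
Compress takes 3 more to reach its cap of 6 ; 4 left.
Scale: +4 (room for 7) → 4. Pool exhausted.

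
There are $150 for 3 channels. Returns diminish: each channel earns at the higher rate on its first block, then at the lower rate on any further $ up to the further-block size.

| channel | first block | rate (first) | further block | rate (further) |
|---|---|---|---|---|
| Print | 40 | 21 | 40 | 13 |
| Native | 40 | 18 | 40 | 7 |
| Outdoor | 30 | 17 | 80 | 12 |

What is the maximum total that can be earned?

2590

Order all 6 blocks by rate: Print/T1 21 > Native/T1 18 > Outdoor/T1 17 > Print/T2 13 > Outdoor/T2 12 > Native/T2 7.
Fill Print T1 block (40 at 21) → 110 left.
Native/T1 (18): +40 → 70 left.
Outdoor/T1 (17): +30 → 40 left.
Print T2 at 13: fill all 40 → 0 left.
Total = 21×40 + 18×40 + 17×30 + 13×40 = 2590.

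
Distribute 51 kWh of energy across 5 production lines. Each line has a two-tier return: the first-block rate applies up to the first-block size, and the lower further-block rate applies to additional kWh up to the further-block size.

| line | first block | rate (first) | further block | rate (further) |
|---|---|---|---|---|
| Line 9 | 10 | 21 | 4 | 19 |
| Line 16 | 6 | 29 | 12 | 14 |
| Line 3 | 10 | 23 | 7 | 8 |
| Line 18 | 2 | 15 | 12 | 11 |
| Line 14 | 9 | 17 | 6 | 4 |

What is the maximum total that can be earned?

Treat each block as its own option and order by rate: Line 16/tier1 29 > Line 3/tier1 23 > Line 9/tier1 21 > Line 9/tier2 19 > Line 14/tier1 17 > Line 18/tier1 15 > Line 16/tier2 14 > Line 18/tier2 11 > Line 3/tier2 8 > Line 14/tier2 4.
Line 16/tier1 (29): +6 ; 45 left.
Line 3/tier1 (23): +10 ; 35 left.
Line 9/tier1 (21): +10 ; 25 left.
Fill Line 9 tier2 block (4 at 19) ; 21 left.
Line 14 tier1 at 17: fill all 9 ; 12 left.
Fill Line 18 tier1 block (2 at 15) ; 10 left.
10 remain; put them into Line 16 tier2 at 14.
Total = 29×6 + 23×10 + 21×10 + 19×4 + 17×9 + 15×2 + 14×10 = 1013.

1013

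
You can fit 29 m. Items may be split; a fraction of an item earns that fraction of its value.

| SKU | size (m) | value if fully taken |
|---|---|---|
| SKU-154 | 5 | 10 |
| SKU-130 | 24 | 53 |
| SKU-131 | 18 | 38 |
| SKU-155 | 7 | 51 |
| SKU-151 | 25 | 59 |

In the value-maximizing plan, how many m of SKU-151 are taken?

22

Best value per unit of size first: SKU-155 51/7≈7.29, SKU-151 59/25≈2.36, SKU-130 53/24≈2.21, SKU-131 38/18≈2.11, SKU-154 10/5≈2.
SKU-155: take in full, 7 m for value 51 — 22 left.
Fill the last 22 m with part of SKU-151: 22/25 of it earns 51.92.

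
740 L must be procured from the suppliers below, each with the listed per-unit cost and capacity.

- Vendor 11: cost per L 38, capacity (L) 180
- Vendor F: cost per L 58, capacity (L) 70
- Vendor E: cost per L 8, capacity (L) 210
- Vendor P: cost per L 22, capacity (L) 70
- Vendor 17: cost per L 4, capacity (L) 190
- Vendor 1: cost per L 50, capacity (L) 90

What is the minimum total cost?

Cheapest first:
Take 190 from Vendor 17 at 4 → need 550 more.
Vendor E at 8: take all 210 L → 340 still needed.
Take 70 from Vendor P at 22 → need 270 more.
Vendor 11 at 38: take all 180 L → 90 still needed.
Vendor 1 (50): use full 90 → 0 L to go.
Vendor F: unused.
Cost = 190×4 + 210×8 + 70×22 + 180×38 + 90×50 = 15320.

15320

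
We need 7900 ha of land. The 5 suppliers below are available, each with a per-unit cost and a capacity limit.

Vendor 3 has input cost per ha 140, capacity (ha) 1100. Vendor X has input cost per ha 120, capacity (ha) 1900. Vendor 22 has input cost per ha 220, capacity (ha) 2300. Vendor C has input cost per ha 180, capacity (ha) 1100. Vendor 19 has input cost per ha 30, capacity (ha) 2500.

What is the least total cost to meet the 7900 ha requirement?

941000

Cheapest first:
Vendor 19 (30): use full 2500 → 5400 ha to go.
Vendor X (120): use full 1900 → 3500 ha to go.
Vendor 3 at 140: take all 1100 ha → 2400 still needed.
Vendor C at 180: take all 1100 ha → 1300 still needed.
Take 1300 from Vendor 22 at 220 to finish.
Cost = 2500×30 + 1900×120 + 1100×140 + 1100×180 + 1300×220 = 941000.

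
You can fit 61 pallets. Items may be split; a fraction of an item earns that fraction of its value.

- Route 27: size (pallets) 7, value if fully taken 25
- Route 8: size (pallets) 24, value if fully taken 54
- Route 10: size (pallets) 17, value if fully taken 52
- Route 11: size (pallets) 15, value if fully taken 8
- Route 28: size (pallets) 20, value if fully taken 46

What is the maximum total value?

161.25

Sort by value density: Route 27 25/7≈3.57, Route 10 52/17≈3.06, Route 28 46/20≈2.3, Route 8 54/24≈2.25, Route 11 8/15≈0.533.
All 7 pallets of Route 27 fit (value 25) → 54 remain.
Route 10: take in full, 17 pallets for value 52 → 37 left.
Route 28: take in full, 20 pallets for value 46 → 17 left.
Only 17 pallets remain; take 17/24 of Route 8 for value 54×17/24 = 38.25.
Total value = 161.25.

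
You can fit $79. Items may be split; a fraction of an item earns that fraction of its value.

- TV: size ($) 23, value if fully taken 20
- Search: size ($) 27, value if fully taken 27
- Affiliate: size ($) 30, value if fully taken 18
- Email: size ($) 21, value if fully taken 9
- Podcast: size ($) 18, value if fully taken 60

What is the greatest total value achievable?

113.6

Best value per unit of size first: Podcast 60/18≈3.33, Search 27/27≈1, TV 20/23≈0.87, Affiliate 18/30≈0.6, Email 9/21≈0.429.
Take all of Podcast (18 $, value 60) → 61 $ left.
Take all of Search (27 $, value 27) → 34 $ left.
All 23 $ of TV fit (value 20) → 11 remain.
Only 11 $ remain; take 11/30 of Affiliate for value 18×11/30 = 6.6.
Total value = 113.6.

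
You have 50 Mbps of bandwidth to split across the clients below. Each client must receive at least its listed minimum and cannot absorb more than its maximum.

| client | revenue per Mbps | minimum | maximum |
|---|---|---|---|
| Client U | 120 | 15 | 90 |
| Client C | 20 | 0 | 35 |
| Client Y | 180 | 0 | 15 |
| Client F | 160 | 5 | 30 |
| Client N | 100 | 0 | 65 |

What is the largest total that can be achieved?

7700

Meeting every minimum uses 15+0+0+5+0 = 20 Mbps, leaving 30.
Order the clients by revenue per Mbps: Client Y 180 > Client F 160 > Client U 120 > Client N 100 > Client C 20.
Client Y: +15 to 15 (cap) → 15 left.
Client F has room for 25 more but only 15 remain, so it gets 20.
Total = 120×15 + 180×15 + 160×20 = 7700.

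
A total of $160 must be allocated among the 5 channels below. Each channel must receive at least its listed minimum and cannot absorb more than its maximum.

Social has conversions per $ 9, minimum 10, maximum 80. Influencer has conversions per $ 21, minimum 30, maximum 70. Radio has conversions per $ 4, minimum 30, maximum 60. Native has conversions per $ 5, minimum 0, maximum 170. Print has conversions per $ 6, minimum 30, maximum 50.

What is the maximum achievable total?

2040

Meeting every minimum uses 10+30+30+0+30 = 100 $, leaving 60.
Highest conversions per $ first: Influencer 21 > Social 9 > Print 6 > Native 5 > Radio 4.
Influencer: +40 to 70 (cap) ; 20 left.
Social has room for 70 more but only 20 remain, so it gets 30.
Total = 9×30 + 21×70 + 4×30 + 6×30 = 2040.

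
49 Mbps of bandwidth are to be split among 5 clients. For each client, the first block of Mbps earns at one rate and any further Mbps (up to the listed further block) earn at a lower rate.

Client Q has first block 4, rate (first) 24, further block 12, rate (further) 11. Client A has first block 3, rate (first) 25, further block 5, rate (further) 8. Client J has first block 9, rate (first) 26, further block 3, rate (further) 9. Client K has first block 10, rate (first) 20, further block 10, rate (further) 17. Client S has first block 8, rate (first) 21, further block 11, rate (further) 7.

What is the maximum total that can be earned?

Treat each block as its own option and order by rate: Client J/first 26 > Client A/first 25 > Client Q/first 24 > Client S/first 21 > Client K/first 20 > Client K/second 17 > Client Q/second 11 > Client J/second 9 > Client A/second 8 > Client S/second 7.
Fill Client J first block (9 at 26) ; 40 left.
Fill Client A first block (3 at 25) ; 37 left.
Client Q first at 24: fill all 4 ; 33 left.
Fill Client S first block (8 at 21) ; 25 left.
Client K first at 20: fill all 10 ; 15 left.
Client K second at 17: fill all 10 ; 5 left.
Client Q second at 11: only 5 left, fill 5.
Total = 26×9 + 25×3 + 24×4 + 21×8 + 20×10 + 17×10 + 11×5 = 998.

998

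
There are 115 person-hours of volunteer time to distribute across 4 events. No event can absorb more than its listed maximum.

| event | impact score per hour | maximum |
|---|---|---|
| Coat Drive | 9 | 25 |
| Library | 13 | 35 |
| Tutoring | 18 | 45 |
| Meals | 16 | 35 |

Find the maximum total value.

1825

Rank by impact score per hour: Tutoring 18 > Meals 16 > Library 13 > Coat Drive 9.
Tutoring takes 45 to reach its cap of 45 ; 70 left.
Give Meals 35 to hit its cap of 35 ; 35 left.
Library: +35 to 35 (cap) ; 0 left.
Total = 13×35 + 18×45 + 16×35 = 1825.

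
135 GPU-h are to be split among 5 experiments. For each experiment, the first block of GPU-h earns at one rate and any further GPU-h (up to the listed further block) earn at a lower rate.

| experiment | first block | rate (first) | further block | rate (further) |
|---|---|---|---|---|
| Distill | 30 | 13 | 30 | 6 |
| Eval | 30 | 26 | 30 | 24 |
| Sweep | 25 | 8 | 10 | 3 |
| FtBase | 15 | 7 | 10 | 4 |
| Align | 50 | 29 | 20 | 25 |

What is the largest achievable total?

Order all 10 blocks by rate: Align/tier1 29 > Eval/tier1 26 > Align/tier2 25 > Eval/tier2 24 > Distill/tier1 13 > Sweep/tier1 8 > FtBase/tier1 7 > Distill/tier2 6 > FtBase/tier2 4 > Sweep/tier2 3.
Align/tier1 (29): +50 — 85 left.
Eval/tier1 (26): +30 — 55 left.
Align/tier2 (25): +20 — 35 left.
Eval/tier2 (24): +30 — 5 left.
Distill tier1 at 13: only 5 left, fill 5.
Total = 29×50 + 26×30 + 25×20 + 24×30 + 13×5 = 3515.

3515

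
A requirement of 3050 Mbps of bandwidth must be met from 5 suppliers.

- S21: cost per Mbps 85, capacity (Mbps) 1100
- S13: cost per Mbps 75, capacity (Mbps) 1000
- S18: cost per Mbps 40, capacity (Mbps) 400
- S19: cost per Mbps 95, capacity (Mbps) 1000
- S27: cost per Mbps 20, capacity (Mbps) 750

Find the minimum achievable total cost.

Cheapest first:
S27 (20): use full 750 → 2300 Mbps to go.
S18 (40): use full 400 → 1900 Mbps to go.
S13 (75): use full 1000 → 900 Mbps to go.
S21 at 85: take 900 of its 1100 → requirement met.
S19: unused.
Cost = 750×20 + 400×40 + 1000×75 + 900×85 = 182500.

182500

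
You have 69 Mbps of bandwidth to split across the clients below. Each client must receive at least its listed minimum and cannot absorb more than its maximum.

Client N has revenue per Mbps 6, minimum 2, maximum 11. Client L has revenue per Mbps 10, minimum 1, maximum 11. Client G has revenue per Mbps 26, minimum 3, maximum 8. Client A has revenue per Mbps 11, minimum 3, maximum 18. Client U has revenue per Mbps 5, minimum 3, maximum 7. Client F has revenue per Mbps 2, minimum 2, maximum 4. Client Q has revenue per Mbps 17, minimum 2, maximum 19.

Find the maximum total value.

906

Meeting every minimum uses 2+1+3+3+3+2+2 = 16 Mbps, leaving 53.
Rank by revenue per Mbps: Client G 26 > Client Q 17 > Client A 11 > Client L 10 > Client N 6 > Client U 5 > Client F 2.
Client G: +5 to 8 (cap) → 48 left.
Give Client Q 17 more to hit its cap of 19 → 31 left.
Client A: +15 to 18 (cap) → 16 left.
Client L takes 10 more to reach its cap of 11 → 6 left.
Client N: +6 (room for 9) → 8. Pool exhausted.
Total = 6×8 + 10×11 + 26×8 + 11×18 + 5×3 + 2×2 + 17×19 = 906.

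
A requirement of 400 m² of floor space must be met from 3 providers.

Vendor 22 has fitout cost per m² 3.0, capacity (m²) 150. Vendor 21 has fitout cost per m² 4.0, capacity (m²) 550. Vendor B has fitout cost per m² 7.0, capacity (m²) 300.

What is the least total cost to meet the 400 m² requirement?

Use providers in increasing cost order.
Vendor 22 (3.0): use full 150 → 250 m² to go.
Vendor 21 (4.0): take the remaining 250 → done.
Vendor B: unused.
Cost = 150×3.0 + 250×4.0 = 1450.

1450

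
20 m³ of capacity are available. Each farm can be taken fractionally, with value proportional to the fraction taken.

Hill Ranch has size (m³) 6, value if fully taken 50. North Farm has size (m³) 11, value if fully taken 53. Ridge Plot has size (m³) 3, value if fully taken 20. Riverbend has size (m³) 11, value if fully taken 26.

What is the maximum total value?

Best value per unit of size first: Hill Ranch 50/6≈8.33, Ridge Plot 20/3≈6.67, North Farm 53/11≈4.82, Riverbend 26/11≈2.36.
Take all of Hill Ranch (6 m³, value 50) → 14 m³ left.
Take all of Ridge Plot (3 m³, value 20) → 11 m³ left.
North Farm: take in full, 11 m³ for value 53 → 0 left.
Total value = 123.

123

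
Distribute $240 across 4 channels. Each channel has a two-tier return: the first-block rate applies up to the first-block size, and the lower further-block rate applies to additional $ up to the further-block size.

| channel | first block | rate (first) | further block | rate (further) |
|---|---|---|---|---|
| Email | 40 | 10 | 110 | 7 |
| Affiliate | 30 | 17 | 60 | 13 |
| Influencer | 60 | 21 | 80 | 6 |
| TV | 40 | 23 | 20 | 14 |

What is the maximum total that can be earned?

Order all 8 blocks by rate: TV/T1 23 > Influencer/T1 21 > Affiliate/T1 17 > TV/T2 14 > Affiliate/T2 13 > Email/T1 10 > Email/T2 7 > Influencer/T2 6.
TV T1 at 23: fill all 40 ; 200 left.
Fill Influencer T1 block (60 at 21) ; 140 left.
Fill Affiliate T1 block (30 at 17) ; 110 left.
TV T2 at 14: fill all 20 ; 90 left.
Fill Affiliate T2 block (60 at 13) ; 30 left.
Email/T1: +30 of 40 at 10; pool empty.
Total = 23×40 + 21×60 + 17×30 + 14×20 + 13×60 + 10×30 = 4050.

4050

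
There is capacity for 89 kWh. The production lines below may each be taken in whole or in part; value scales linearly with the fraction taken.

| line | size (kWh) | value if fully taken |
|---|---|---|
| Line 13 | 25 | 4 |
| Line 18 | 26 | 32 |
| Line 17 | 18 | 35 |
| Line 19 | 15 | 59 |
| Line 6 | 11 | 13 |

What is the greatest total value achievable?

142.04

Best value per unit of size first: Line 19 59/15≈3.93, Line 17 35/18≈1.94, Line 18 32/26≈1.23, Line 6 13/11≈1.18, Line 13 4/25≈0.16.
All 15 kWh of Line 19 fit (value 59) → 74 remain.
All 18 kWh of Line 17 fit (value 35) → 56 remain.
All 26 kWh of Line 18 fit (value 32) → 30 remain.
Line 6: take in full, 11 kWh for value 13 → 19 left.
Only 19 kWh remain; take 19/25 of Line 13 for value 4×19/25 = 3.04.
Total value = 142.04.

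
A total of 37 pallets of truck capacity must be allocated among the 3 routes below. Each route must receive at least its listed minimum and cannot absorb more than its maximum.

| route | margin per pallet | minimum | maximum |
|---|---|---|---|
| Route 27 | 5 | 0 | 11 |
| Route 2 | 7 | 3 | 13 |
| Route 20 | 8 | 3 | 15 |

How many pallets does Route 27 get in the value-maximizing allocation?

9

Meeting every minimum uses 0+3+3 = 6 pallets, leaving 31.
Rank by margin per pallet: Route 20 8 > Route 2 7 > Route 27 5.
Route 20 takes 12 more to reach its cap of 15 ; 19 left.
Give Route 2 10 more to hit its cap of 13 ; 9 left.
Route 27 has room for 11 more but only 9 remain, so it gets 9.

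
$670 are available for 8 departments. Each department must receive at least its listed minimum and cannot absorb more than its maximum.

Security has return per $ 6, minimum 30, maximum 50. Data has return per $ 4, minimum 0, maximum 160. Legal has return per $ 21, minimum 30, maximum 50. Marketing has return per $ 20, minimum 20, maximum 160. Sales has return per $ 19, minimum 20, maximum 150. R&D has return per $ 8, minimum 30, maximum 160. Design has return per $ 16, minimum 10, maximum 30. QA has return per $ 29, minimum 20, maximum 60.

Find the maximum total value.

Meeting every minimum uses 30+0+30+20+20+30+10+20 = 160 $, leaving 510.
Rank by return per $: QA 29 > Legal 21 > Marketing 20 > Sales 19 > Design 16 > R&D 8 > Security 6 > Data 4.
Give QA 40 more to hit its cap of 60 → 470 left.
Legal: +20 to 50 (cap) → 450 left.
Marketing takes 140 more to reach its cap of 160 → 310 left.
Give Sales 130 more to hit its cap of 150 → 180 left.
Design: +20 to 30 (cap) → 160 left.
R&D: +130 to 160 (cap) → 30 left.
Security takes 20 more to reach its cap of 50 → 10 left.
Only 10 left; Data takes them to reach 10.
Total = 6×50 + 4×10 + 21×50 + 20×160 + 19×150 + 8×160 + 16×30 + 29×60 = 10940.

10940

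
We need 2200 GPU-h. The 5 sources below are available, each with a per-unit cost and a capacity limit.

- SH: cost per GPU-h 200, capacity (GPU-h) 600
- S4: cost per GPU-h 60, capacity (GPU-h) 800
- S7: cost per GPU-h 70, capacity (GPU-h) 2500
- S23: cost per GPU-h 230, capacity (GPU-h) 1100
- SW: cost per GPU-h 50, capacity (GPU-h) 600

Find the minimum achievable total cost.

Fill from the cheapest source first.
Take 600 from SW at 50 → need 1600 more.
S4 at 60: take all 800 GPU-h → 800 still needed.
S7 (70): take the remaining 800 → done.
SH, S23: unused.
Cost = 600×50 + 800×60 + 800×70 = 134000.

134000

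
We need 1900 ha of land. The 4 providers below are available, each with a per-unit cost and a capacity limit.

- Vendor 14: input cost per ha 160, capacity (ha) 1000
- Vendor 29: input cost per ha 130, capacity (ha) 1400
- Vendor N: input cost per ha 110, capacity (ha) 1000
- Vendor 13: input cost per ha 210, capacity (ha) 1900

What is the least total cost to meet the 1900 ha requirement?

Cheapest first:
Take 1000 from Vendor N at 110 — need 900 more.
Take 900 from Vendor 29 at 130 to finish.
Vendor 14, Vendor 13: unused.
Cost = 1000×110 + 900×130 = 227000.

227000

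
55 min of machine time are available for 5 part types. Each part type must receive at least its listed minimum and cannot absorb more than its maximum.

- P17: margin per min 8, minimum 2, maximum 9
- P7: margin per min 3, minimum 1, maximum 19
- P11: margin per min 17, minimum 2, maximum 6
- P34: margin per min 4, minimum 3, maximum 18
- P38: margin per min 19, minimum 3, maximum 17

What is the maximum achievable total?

584

Meeting every minimum uses 2+1+2+3+3 = 11 min, leaving 44.
Order the part types by margin per min: P38 19 > P11 17 > P17 8 > P34 4 > P7 3.
Give P38 14 more to hit its cap of 17 — 30 left.
Give P11 4 more to hit its cap of 6 — 26 left.
Give P17 7 more to hit its cap of 9 — 19 left.
P34 takes 15 more to reach its cap of 18 — 4 left.
Only 4 left; P7 takes them to reach 5.
Total = 8×9 + 3×5 + 17×6 + 4×18 + 19×17 = 584.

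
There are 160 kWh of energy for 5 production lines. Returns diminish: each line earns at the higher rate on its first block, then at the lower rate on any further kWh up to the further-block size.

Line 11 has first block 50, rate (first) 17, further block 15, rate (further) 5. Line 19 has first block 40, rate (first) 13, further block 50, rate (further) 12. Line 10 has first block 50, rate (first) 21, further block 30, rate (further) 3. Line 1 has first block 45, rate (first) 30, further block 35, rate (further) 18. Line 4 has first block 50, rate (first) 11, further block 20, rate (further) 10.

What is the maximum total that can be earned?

Rank every tier by rate: Line 1/T1 30 > Line 10/T1 21 > Line 1/T2 18 > Line 11/T1 17 > Line 19/T1 13 > Line 19/T2 12 > Line 4/T1 11 > Line 4/T2 10 > Line 11/T2 5 > Line 10/T2 3.
Fill Line 1 T1 block (45 at 30) → 115 left.
Line 10 T1 at 21: fill all 50 → 65 left.
Fill Line 1 T2 block (35 at 18) → 30 left.
30 remain; put them into Line 11 T1 at 17.
Total = 30×45 + 21×50 + 18×35 + 17×30 = 3540.

3540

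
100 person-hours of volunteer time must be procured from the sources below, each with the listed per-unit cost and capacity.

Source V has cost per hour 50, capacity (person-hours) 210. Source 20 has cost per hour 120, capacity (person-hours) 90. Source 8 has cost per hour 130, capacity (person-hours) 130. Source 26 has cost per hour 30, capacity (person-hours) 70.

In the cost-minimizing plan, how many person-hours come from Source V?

30

Use sources in increasing cost order.
Take 70 from Source 26 at 30 → need 30 more.
Source V (50): take the remaining 30 → done.
Source 20, Source 8: unused.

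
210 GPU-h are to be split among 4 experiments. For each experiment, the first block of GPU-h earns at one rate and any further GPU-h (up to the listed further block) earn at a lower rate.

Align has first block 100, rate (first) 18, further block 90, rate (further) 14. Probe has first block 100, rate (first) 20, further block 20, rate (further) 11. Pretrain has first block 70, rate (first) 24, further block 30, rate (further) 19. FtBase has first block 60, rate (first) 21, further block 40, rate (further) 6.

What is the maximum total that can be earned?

4540

Rank every tier by rate: Pretrain/tier1 24 > FtBase/tier1 21 > Probe/tier1 20 > Pretrain/tier2 19 > Align/tier1 18 > Align/tier2 14 > Probe/tier2 11 > FtBase/tier2 6.
Pretrain/tier1 (24): +70 → 140 left.
FtBase tier1 at 21: fill all 60 → 80 left.
Probe/tier1: +80 of 100 at 20; pool empty.
Total = 24×70 + 21×60 + 20×80 = 4540.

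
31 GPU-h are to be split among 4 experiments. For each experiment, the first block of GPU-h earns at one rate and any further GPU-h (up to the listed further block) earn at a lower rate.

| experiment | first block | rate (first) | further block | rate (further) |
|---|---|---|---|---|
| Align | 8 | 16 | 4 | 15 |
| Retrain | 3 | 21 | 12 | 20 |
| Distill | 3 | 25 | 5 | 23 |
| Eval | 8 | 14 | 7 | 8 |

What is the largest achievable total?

621

Order all 8 blocks by rate: Distill/tier1 25 > Distill/tier2 23 > Retrain/tier1 21 > Retrain/tier2 20 > Align/tier1 16 > Align/tier2 15 > Eval/tier1 14 > Eval/tier2 8.
Fill Distill tier1 block (3 at 25) → 28 left.
Distill/tier2 (23): +5 → 23 left.
Retrain tier1 at 21: fill all 3 → 20 left.
Fill Retrain tier2 block (12 at 20) → 8 left.
Align tier1 at 16: fill all 8 → 0 left.
Total = 25×3 + 23×5 + 21×3 + 20×12 + 16×8 = 621.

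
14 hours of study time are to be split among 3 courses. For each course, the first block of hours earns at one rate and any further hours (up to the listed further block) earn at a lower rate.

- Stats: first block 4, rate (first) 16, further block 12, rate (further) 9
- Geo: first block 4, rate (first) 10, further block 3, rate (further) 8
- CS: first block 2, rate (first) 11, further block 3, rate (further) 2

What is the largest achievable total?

162

Treat each block as its own option and order by rate: Stats/T1 16 > CS/T1 11 > Geo/T1 10 > Stats/T2 9 > Geo/T2 8 > CS/T2 2.
Stats/T1 (16): +4 → 10 left.
CS T1 at 11: fill all 2 → 8 left.
Geo/T1 (10): +4 → 4 left.
Stats/T2: +4 of 12 at 9; pool empty.
Total = 16×4 + 11×2 + 10×4 + 9×4 = 162.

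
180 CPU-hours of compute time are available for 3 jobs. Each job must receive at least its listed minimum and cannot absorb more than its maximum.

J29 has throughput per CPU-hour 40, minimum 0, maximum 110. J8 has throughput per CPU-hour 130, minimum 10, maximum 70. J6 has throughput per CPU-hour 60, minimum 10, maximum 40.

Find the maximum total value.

14300

Meeting every minimum uses 0+10+10 = 20 CPU-hours, leaving 160.
Rank by throughput per CPU-hour: J8 130 > J6 60 > J29 40.
Give J8 60 more to hit its cap of 70 — 100 left.
J6 takes 30 more to reach its cap of 40 — 70 left.
J29 has room for 110 more but only 70 remain, so it gets 70.
Total = 40×70 + 130×70 + 60×40 = 14300.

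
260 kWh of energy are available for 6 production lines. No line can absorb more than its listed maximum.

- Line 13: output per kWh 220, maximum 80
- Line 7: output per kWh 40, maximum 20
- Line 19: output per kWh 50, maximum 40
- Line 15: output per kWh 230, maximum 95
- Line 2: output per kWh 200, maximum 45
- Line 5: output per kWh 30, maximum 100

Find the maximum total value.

Highest output per kWh first: Line 15 230 > Line 13 220 > Line 2 200 > Line 19 50 > Line 7 40 > Line 5 30.
Line 15 takes 95 to reach its cap of 95 → 165 left.
Line 13 takes 80 to reach its cap of 80 → 85 left.
Line 2 takes 45 to reach its cap of 45 → 40 left.
Line 19: +40 to 40 (cap) → 0 left.
Total = 220×80 + 50×40 + 230×95 + 200×45 = 50450.

50450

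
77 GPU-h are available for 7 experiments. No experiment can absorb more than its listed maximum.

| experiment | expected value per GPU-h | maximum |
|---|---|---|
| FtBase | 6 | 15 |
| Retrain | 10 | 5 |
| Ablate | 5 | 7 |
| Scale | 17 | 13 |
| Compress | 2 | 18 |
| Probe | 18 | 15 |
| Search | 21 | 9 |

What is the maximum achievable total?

881

Rank by expected value per GPU-h: Search 21 > Probe 18 > Scale 17 > Retrain 10 > FtBase 6 > Ablate 5 > Compress 2.
Search takes 9 to reach its cap of 9 — 68 left.
Give Probe 15 to hit its cap of 15 — 53 left.
Give Scale 13 to hit its cap of 13 — 40 left.
Give Retrain 5 to hit its cap of 5 — 35 left.
Give FtBase 15 to hit its cap of 15 — 20 left.
Ablate takes 7 to reach its cap of 7 — 13 left.
Compress: +13 (room for 18) → 13. Pool exhausted.
Total = 6×15 + 10×5 + 5×7 + 17×13 + 2×13 + 18×15 + 21×9 = 881.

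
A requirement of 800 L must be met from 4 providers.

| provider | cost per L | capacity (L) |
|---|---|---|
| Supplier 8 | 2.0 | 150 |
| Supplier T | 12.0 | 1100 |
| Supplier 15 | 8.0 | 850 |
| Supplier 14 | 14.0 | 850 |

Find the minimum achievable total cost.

5500

Fill from the cheapest provider first.
Take 150 from Supplier 8 at 2.0 → need 650 more.
Take 650 from Supplier 15 at 8.0 to finish.
Supplier T, Supplier 14: unused.
Cost = 150×2.0 + 650×8.0 = 5500.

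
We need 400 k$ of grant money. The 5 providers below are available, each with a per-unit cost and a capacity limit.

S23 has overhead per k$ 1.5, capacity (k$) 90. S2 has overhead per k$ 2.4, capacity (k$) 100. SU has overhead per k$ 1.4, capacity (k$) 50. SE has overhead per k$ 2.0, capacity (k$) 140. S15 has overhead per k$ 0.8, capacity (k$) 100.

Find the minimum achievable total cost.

Fill from the cheapest provider first.
Take 100 from S15 at 0.8 → need 300 more.
SU (1.4): use full 50 → 250 k$ to go.
S23 at 1.5: take all 90 k$ → 160 still needed.
SE (2.0): use full 140 → 20 k$ to go.
S2 (2.4): take the remaining 20 → done.
Cost = 100×0.8 + 50×1.4 + 90×1.5 + 140×2.0 + 20×2.4 = 613.

613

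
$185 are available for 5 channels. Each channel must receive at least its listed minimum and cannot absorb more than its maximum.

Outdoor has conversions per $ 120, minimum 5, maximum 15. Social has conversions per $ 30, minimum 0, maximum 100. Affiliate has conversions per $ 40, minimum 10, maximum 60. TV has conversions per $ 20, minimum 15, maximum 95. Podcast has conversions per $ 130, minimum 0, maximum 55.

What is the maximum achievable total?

12850

Meeting every minimum uses 5+0+10+15+0 = 30 $, leaving 155.
Order the channels by conversions per $: Podcast 130 > Outdoor 120 > Affiliate 40 > Social 30 > TV 20.
Podcast: +55 to 55 (cap) — 100 left.
Give Outdoor 10 more to hit its cap of 15 — 90 left.
Give Affiliate 50 more to hit its cap of 60 — 40 left.
Social: +40 (room for 100) → 40. Pool exhausted.
Total = 120×15 + 30×40 + 40×60 + 20×15 + 130×55 = 12850.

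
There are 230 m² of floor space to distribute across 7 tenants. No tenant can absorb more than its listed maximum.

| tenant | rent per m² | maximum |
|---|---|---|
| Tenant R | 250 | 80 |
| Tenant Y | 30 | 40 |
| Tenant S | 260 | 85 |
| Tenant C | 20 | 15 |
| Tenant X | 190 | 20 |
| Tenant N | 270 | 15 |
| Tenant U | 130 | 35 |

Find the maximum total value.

53850

Highest rent per m² first: Tenant N 270 > Tenant S 260 > Tenant R 250 > Tenant X 190 > Tenant U 130 > Tenant Y 30 > Tenant C 20.
Give Tenant N 15 to hit its cap of 15 ; 215 left.
Give Tenant S 85 to hit its cap of 85 ; 130 left.
Tenant R takes 80 to reach its cap of 80 ; 50 left.
Tenant X takes 20 to reach its cap of 20 ; 30 left.
Tenant U: +30 (room for 35) → 30. Pool exhausted.
Total = 250×80 + 260×85 + 190×20 + 270×15 + 130×30 = 53850.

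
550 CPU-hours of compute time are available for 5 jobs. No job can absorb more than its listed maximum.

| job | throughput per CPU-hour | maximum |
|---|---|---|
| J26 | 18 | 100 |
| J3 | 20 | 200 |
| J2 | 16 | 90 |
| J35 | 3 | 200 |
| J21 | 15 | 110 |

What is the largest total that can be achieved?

Rank by throughput per CPU-hour: J3 20 > J26 18 > J2 16 > J21 15 > J35 3.
J3: +200 to 200 (cap) → 350 left.
J26: +100 to 100 (cap) → 250 left.
J2 takes 90 to reach its cap of 90 → 160 left.
J21: +110 to 110 (cap) → 50 left.
Only 50 left; J35 takes them to reach 50.
Total = 18×100 + 20×200 + 16×90 + 3×50 + 15×110 = 9040.

9040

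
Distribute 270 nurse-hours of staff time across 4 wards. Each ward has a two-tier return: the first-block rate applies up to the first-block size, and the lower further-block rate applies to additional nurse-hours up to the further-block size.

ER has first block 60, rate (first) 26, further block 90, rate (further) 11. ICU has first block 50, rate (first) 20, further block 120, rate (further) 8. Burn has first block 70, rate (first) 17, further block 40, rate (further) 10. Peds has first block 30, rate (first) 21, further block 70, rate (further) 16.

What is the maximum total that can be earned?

Order all 8 blocks by rate: ER/T1 26 > Peds/T1 21 > ICU/T1 20 > Burn/T1 17 > Peds/T2 16 > ER/T2 11 > Burn/T2 10 > ICU/T2 8.
ER T1 at 26: fill all 60 ; 210 left.
Peds T1 at 21: fill all 30 ; 180 left.
ICU T1 at 20: fill all 50 ; 130 left.
Fill Burn T1 block (70 at 17) ; 60 left.
Peds T2 at 16: only 60 left, fill 60.
Total = 26×60 + 21×30 + 20×50 + 17×70 + 16×60 = 5340.

5340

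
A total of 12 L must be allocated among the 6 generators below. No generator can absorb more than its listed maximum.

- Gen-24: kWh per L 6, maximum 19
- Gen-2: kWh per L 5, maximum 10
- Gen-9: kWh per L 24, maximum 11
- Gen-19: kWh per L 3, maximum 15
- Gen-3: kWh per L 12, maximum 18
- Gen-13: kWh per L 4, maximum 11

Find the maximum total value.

Rank by kWh per L: Gen-9 24 > Gen-3 12 > Gen-24 6 > Gen-2 5 > Gen-13 4 > Gen-19 3.
Gen-9: +11 to 11 (cap) ; 1 left.
Gen-3 has room for 18 but only 1 remain, so it gets 1.
Total = 24×11 + 12×1 = 276.

276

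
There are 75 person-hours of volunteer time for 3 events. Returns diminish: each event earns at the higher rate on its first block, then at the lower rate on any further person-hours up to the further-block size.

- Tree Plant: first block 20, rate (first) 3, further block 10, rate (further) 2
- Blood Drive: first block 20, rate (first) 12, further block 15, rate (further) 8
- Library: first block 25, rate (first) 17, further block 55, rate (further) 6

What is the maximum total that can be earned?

875

Order all 6 blocks by rate: Library/T1 17 > Blood Drive/T1 12 > Blood Drive/T2 8 > Library/T2 6 > Tree Plant/T1 3 > Tree Plant/T2 2.
Library/T1 (17): +25 — 50 left.
Blood Drive T1 at 12: fill all 20 — 30 left.
Fill Blood Drive T2 block (15 at 8) — 15 left.
Library T2 at 6: only 15 left, fill 15.
Total = 17×25 + 12×20 + 8×15 + 6×15 = 875.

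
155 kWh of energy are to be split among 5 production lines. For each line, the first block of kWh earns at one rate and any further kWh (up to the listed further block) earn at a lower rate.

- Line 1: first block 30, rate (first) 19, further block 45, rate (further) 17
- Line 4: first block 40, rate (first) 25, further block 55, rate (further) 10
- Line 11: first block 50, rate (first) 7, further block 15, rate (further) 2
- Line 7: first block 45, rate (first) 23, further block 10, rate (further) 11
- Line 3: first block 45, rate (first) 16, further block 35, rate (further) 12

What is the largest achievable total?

3285

Order all 10 blocks by rate: Line 4/tier1 25 > Line 7/tier1 23 > Line 1/tier1 19 > Line 1/tier2 17 > Line 3/tier1 16 > Line 3/tier2 12 > Line 7/tier2 11 > Line 4/tier2 10 > Line 11/tier1 7 > Line 11/tier2 2.
Line 4 tier1 at 25: fill all 40 → 115 left.
Fill Line 7 tier1 block (45 at 23) → 70 left.
Line 1/tier1 (19): +30 → 40 left.
Line 1/tier2: +40 of 45 at 17; pool empty.
Total = 25×40 + 23×45 + 19×30 + 17×40 = 3285.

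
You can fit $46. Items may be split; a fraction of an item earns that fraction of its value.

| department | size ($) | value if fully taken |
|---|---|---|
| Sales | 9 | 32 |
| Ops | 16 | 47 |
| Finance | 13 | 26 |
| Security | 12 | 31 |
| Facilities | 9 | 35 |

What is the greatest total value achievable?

Rank by value-to-size ratio: Facilities 35/9≈3.89, Sales 32/9≈3.56, Ops 47/16≈2.94, Security 31/12≈2.58, Finance 26/13≈2.
Facilities: take in full, 9 $ for value 35 → 37 left.
All 9 $ of Sales fit (value 32) → 28 remain.
All 16 $ of Ops fit (value 47) → 12 remain.
All 12 $ of Security fit (value 31) → 0 remain.
Total value = 145.

145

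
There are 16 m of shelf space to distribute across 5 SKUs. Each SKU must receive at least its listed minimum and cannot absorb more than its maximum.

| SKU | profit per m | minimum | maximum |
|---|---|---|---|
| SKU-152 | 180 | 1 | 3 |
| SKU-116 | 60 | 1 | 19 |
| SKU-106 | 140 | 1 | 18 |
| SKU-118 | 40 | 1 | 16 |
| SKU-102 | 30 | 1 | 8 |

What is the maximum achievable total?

2070

Meeting every minimum uses 1+1+1+1+1 = 5 m, leaving 11.
Highest profit per m first: SKU-152 180 > SKU-106 140 > SKU-116 60 > SKU-118 40 > SKU-102 30.
SKU-152: +2 to 3 (cap) ; 9 left.
SKU-106 has room for 17 more but only 9 remain, so it gets 10.
Total = 180×3 + 60×1 + 140×10 + 40×1 + 30×1 = 2070.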